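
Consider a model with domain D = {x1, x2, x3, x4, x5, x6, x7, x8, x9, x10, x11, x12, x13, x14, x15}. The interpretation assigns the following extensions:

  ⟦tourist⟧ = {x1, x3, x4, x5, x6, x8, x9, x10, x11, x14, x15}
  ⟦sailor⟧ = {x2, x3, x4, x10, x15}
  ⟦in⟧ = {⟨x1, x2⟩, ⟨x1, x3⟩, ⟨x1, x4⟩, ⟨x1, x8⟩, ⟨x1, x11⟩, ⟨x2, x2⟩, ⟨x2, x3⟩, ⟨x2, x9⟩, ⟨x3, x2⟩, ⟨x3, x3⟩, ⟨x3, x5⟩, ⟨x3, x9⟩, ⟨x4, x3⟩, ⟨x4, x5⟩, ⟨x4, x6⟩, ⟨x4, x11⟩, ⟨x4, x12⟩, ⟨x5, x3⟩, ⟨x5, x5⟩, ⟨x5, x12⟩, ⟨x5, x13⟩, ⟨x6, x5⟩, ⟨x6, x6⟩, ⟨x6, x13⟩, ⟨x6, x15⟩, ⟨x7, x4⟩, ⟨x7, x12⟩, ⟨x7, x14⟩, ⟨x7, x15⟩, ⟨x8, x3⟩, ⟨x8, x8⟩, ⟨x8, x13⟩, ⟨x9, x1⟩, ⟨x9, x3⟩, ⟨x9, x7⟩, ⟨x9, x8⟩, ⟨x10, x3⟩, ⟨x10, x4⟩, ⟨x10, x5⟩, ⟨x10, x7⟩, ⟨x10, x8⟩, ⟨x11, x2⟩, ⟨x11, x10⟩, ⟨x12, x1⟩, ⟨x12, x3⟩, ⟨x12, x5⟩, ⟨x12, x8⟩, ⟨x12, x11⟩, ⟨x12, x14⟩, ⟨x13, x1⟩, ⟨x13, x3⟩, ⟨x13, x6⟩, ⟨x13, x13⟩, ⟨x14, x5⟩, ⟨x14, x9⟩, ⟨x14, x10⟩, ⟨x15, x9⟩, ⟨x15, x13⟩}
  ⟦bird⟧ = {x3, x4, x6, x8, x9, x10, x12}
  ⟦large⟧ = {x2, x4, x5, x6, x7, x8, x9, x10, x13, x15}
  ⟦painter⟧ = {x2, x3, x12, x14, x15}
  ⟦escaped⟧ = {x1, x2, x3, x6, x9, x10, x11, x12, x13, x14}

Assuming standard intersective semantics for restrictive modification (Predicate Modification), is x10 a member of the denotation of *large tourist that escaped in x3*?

yes

⟦that escaped⟧ = ⟦escaped⟧ = {x1, x2, x3, x6, x9, x10, x11, x12, x13, x14}
⟦in x3⟧ = {x : ⟨x, x3⟩ ∈ ⟦in⟧} = {x1, x2, x3, x4, x5, x8, x9, x10, x12, x13}
⟦tourist⟧ = {x1, x3, x4, x5, x6, x8, x9, x10, x11, x14, x15}
… ∩ ⟦that escaped⟧ = {x1, x3, x4, x5, x6, x8, x9, x10, x11, x14, x15} ∩ {x1, x2, x3, x6, x9, x10, x11, x12, x13, x14} = {x1, x3, x6, x9, x10, x11, x14}
… ∩ ⟦in x3⟧ = {x1, x3, x6, x9, x10, x11, x14} ∩ {x1, x2, x3, x4, x5, x8, x9, x10, x12, x13} = {x1, x3, x9, x10}
… ∩ ⟦large⟧ = {x1, x3, x9, x10} ∩ {x2, x4, x5, x6, x7, x8, x9, x10, x13, x15} = {x9, x10}
⟦large tourist that escaped in x3⟧ = {x9, x10}; x10 ∈ this set.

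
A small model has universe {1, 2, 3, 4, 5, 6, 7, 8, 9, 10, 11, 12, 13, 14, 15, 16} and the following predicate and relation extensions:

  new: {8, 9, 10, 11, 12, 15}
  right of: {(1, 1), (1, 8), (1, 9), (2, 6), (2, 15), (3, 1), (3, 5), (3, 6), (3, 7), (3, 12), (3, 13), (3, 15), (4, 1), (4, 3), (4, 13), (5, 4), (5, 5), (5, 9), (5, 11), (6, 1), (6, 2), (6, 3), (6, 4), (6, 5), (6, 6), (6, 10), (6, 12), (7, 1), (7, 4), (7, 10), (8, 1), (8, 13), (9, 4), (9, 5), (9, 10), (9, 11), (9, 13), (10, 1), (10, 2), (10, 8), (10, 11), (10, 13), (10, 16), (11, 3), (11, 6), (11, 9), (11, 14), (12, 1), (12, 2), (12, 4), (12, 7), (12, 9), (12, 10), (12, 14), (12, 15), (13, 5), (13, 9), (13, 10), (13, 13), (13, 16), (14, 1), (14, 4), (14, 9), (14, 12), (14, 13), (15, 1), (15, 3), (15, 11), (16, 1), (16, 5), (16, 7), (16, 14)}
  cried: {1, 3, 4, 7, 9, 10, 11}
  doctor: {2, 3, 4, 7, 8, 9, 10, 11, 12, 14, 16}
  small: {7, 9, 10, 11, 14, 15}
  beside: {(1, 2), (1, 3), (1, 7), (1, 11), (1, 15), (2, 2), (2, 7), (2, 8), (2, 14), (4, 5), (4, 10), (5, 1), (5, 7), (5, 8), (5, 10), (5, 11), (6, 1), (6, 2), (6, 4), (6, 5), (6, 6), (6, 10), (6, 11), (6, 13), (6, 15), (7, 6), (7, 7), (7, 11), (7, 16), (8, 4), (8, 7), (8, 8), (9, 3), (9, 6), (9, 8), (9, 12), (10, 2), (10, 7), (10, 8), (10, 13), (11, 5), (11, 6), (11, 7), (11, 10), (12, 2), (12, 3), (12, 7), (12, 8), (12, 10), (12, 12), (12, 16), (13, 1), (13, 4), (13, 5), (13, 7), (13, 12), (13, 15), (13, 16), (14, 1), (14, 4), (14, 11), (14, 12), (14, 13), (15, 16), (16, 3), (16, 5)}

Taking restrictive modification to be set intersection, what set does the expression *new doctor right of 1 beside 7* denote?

{8, 10, 12}

⟦right of 1⟧ = {x : ⟨x, 1⟩ ∈ ⟦right of⟧} = {1, 3, 4, 6, 7, 8, 10, 12, 14, 15, 16}
⟦beside 7⟧ = {x : ⟨x, 7⟩ ∈ ⟦beside⟧} = {1, 2, 5, 7, 8, 10, 11, 12, 13}
⟦doctor⟧ = {2, 3, 4, 7, 8, 9, 10, 11, 12, 14, 16}
… ∩ ⟦right of 1⟧ = {2, 3, 4, 7, 8, 9, 10, 11, 12, 14, 16} ∩ {1, 3, 4, 6, 7, 8, 10, 12, 14, 15, 16} = {3, 4, 7, 8, 10, 12, 14, 16}
… ∩ ⟦beside 7⟧ = {3, 4, 7, 8, 10, 12, 14, 16} ∩ {1, 2, 5, 7, 8, 10, 11, 12, 13} = {7, 8, 10, 12}
… ∩ ⟦new⟧ = {7, 8, 10, 12} ∩ {8, 9, 10, 11, 12, 15} = {8, 10, 12}
So ⟦new doctor right of 1 beside 7⟧ = {8, 10, 12}.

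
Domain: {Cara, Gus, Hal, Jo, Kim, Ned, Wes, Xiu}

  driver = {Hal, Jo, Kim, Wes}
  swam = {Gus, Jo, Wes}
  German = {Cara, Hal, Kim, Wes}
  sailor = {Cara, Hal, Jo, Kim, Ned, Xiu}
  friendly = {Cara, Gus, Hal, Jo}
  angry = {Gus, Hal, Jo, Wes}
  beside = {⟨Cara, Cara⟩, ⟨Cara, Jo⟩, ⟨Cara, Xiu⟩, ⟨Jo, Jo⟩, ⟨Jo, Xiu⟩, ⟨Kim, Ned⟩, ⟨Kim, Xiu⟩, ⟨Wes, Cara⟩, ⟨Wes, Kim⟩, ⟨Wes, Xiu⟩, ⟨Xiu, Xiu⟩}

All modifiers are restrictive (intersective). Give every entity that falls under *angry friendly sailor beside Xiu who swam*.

{Jo}

⟦beside Xiu⟧ = {x : ⟨x, Xiu⟩ ∈ ⟦beside⟧} = {Cara, Jo, Kim, Wes, Xiu}
⟦who swam⟧ = ⟦swam⟧ = {Gus, Jo, Wes}
⟦sailor⟧ = {Cara, Hal, Jo, Kim, Ned, Xiu}
… ∩ ⟦beside Xiu⟧ = {Cara, Hal, Jo, Kim, Ned, Xiu} ∩ {Cara, Jo, Kim, Wes, Xiu} = {Cara, Jo, Kim, Xiu}
… ∩ ⟦who swam⟧ = {Cara, Jo, Kim, Xiu} ∩ {Gus, Jo, Wes} = {Jo}
… ∩ ⟦angry⟧ = {Jo} ∩ {Gus, Hal, Jo, Wes} = {Jo}
… ∩ ⟦friendly⟧ = {Jo} ∩ {Cara, Gus, Hal, Jo} = {Jo}
So ⟦angry friendly sailor beside Xiu who swam⟧ = {Jo}.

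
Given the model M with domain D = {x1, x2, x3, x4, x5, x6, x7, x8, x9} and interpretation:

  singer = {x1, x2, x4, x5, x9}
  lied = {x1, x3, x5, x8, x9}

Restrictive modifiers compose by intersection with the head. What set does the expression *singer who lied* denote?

⟦who lied⟧ = ⟦lied⟧ = {x1, x3, x5, x8, x9}
⟦singer⟧ = {x1, x2, x4, x5, x9}
… ∩ ⟦who lied⟧ = {x1, x2, x4, x5, x9} ∩ {x1, x3, x5, x8, x9} = {x1, x5, x9}
So ⟦singer who lied⟧ = {x1, x5, x9}.

{x1, x5, x9}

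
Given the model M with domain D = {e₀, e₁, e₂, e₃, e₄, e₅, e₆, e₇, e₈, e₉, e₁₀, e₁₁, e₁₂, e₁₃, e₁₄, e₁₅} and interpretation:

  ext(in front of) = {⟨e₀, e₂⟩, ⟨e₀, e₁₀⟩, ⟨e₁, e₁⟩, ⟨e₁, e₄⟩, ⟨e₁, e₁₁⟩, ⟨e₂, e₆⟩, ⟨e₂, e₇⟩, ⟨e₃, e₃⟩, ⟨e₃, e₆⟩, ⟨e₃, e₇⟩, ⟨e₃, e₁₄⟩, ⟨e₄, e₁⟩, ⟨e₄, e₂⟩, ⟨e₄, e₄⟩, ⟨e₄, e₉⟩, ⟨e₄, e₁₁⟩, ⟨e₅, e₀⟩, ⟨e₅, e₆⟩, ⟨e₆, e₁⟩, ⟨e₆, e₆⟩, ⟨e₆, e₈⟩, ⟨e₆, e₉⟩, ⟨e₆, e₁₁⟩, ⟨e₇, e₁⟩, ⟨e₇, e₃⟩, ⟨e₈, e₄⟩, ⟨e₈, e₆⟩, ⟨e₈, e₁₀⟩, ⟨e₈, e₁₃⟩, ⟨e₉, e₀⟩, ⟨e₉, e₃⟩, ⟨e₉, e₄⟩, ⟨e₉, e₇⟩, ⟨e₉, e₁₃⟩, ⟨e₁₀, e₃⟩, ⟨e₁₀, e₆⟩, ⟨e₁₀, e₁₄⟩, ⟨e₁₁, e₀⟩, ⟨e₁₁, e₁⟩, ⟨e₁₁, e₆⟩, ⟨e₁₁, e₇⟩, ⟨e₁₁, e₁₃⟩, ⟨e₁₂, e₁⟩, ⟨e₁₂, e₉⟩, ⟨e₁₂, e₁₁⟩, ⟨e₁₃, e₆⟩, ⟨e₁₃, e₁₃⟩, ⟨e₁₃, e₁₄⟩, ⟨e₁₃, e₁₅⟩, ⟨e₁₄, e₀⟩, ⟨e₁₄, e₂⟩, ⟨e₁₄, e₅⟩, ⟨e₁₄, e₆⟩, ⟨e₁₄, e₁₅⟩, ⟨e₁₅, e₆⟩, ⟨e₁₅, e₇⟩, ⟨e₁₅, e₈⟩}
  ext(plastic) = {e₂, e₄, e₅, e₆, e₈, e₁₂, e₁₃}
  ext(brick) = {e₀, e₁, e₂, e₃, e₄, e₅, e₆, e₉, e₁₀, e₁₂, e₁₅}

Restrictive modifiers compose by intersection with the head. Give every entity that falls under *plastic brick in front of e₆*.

{e₂, e₅, e₆}

⟦in front of e₆⟧ = {x : ⟨x, e₆⟩ ∈ ⟦in front of⟧} = {e₂, e₃, e₅, e₆, e₈, e₁₀, e₁₁, e₁₃, e₁₄, e₁₅}
⟦brick⟧ = {e₀, e₁, e₂, e₃, e₄, e₅, e₆, e₉, e₁₀, e₁₂, e₁₅}
… ∩ ⟦in front of e₆⟧ = {e₀, e₁, e₂, e₃, e₄, e₅, e₆, e₉, e₁₀, e₁₂, e₁₅} ∩ {e₂, e₃, e₅, e₆, e₈, e₁₀, e₁₁, e₁₃, e₁₄, e₁₅} = {e₂, e₃, e₅, e₆, e₁₀, e₁₅}
… ∩ ⟦plastic⟧ = {e₂, e₃, e₅, e₆, e₁₀, e₁₅} ∩ {e₂, e₄, e₅, e₆, e₈, e₁₂, e₁₃} = {e₂, e₅, e₆}
So ⟦plastic brick in front of e₆⟧ = {e₂, e₅, e₆}.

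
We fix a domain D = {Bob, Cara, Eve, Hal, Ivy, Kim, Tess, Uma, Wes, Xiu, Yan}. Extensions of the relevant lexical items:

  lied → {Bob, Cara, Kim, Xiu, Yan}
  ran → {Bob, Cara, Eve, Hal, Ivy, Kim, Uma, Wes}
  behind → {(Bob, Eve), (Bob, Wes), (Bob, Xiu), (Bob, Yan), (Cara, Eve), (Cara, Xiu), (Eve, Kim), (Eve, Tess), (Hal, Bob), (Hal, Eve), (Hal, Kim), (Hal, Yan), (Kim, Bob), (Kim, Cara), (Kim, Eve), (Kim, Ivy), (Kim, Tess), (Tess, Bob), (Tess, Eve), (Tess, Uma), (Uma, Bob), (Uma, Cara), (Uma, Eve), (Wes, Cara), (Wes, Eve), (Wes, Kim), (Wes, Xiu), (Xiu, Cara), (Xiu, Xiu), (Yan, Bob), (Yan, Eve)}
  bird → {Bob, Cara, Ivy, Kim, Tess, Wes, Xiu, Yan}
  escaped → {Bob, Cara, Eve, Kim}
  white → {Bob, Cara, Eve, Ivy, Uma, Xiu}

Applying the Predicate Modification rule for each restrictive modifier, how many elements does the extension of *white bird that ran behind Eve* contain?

⟦that ran⟧ = ⟦ran⟧ = {Bob, Cara, Eve, Hal, Ivy, Kim, Uma, Wes}
⟦behind Eve⟧ = {x : ⟨x, Eve⟩ ∈ ⟦behind⟧} = {Bob, Cara, Hal, Kim, Tess, Uma, Wes, Yan}
⟦bird⟧ = {Bob, Cara, Ivy, Kim, Tess, Wes, Xiu, Yan}
… ∩ ⟦that ran⟧ = {Bob, Cara, Ivy, Kim, Tess, Wes, Xiu, Yan} ∩ {Bob, Cara, Eve, Hal, Ivy, Kim, Uma, Wes} = {Bob, Cara, Ivy, Kim, Wes}
… ∩ ⟦behind Eve⟧ = {Bob, Cara, Ivy, Kim, Wes} ∩ {Bob, Cara, Hal, Kim, Tess, Uma, Wes, Yan} = {Bob, Cara, Kim, Wes}
… ∩ ⟦white⟧ = {Bob, Cara, Kim, Wes} ∩ {Bob, Cara, Eve, Ivy, Uma, Xiu} = {Bob, Cara}
⟦white bird that ran behind Eve⟧ = {Bob, Cara}, so the cardinality is 2.

2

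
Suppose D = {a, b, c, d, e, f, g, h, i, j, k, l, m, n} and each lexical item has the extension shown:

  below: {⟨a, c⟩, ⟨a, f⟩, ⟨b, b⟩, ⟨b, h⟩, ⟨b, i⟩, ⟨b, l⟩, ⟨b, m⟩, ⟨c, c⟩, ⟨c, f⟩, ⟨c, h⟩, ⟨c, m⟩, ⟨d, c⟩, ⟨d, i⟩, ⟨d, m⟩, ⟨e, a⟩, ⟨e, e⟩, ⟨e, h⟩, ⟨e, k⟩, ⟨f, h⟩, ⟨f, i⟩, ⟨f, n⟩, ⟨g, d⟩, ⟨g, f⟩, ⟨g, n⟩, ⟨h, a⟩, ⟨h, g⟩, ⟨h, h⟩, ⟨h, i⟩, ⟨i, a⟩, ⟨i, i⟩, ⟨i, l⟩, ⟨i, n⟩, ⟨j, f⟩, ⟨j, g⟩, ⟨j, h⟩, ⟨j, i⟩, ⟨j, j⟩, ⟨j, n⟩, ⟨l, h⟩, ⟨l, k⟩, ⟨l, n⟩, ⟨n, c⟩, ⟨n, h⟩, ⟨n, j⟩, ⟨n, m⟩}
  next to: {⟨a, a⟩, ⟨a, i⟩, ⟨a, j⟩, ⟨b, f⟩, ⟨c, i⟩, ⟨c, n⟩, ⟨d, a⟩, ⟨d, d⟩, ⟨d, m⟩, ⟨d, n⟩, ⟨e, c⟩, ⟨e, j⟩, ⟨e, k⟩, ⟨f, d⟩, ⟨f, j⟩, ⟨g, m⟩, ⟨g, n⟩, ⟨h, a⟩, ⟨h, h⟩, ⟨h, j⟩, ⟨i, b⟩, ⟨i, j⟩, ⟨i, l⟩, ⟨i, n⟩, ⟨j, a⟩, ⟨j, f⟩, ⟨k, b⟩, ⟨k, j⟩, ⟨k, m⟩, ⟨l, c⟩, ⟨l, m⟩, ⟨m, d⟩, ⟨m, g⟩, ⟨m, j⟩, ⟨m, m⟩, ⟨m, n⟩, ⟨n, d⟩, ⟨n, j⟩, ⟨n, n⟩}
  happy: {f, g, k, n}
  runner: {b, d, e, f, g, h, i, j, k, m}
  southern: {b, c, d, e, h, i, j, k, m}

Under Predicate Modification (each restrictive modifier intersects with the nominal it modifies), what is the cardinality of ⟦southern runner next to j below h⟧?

⟦next to j⟧ = {x : ⟨x, j⟩ ∈ ⟦next to⟧} = {a, e, f, h, i, k, m, n}
⟦below h⟧ = {x : ⟨x, h⟩ ∈ ⟦below⟧} = {b, c, e, f, h, j, l, n}
⟦runner⟧ = {b, d, e, f, g, h, i, j, k, m}
… ∩ ⟦next to j⟧ = {b, d, e, f, g, h, i, j, k, m} ∩ {a, e, f, h, i, k, m, n} = {e, f, h, i, k, m}
… ∩ ⟦below h⟧ = {e, f, h, i, k, m} ∩ {b, c, e, f, h, j, l, n} = {e, f, h}
… ∩ ⟦southern⟧ = {e, f, h} ∩ {b, c, d, e, h, i, j, k, m} = {e, h}
⟦southern runner next to j below h⟧ = {e, h}, so the cardinality is 2.

2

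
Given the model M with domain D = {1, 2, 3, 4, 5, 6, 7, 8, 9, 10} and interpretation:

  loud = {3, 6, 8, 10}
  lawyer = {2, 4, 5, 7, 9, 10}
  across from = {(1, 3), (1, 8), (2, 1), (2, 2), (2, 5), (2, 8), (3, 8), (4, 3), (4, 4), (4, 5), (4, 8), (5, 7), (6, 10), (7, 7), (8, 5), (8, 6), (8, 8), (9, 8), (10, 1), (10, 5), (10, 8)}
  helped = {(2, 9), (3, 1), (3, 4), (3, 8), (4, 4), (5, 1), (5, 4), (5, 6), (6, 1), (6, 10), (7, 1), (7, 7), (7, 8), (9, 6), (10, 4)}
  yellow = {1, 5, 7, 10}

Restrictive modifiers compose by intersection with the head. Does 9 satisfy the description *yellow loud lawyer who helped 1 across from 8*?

no

⟦who helped 1⟧ = {x : ⟨x, 1⟩ ∈ ⟦helped⟧} = {3, 5, 6, 7}
⟦across from 8⟧ = {x : ⟨x, 8⟩ ∈ ⟦across from⟧} = {1, 2, 3, 4, 8, 9, 10}
⟦lawyer⟧ = {2, 4, 5, 7, 9, 10}
… ∩ ⟦who helped 1⟧ = {2, 4, 5, 7, 9, 10} ∩ {3, 5, 6, 7} = {5, 7}
… ∩ ⟦across from 8⟧ = {5, 7} ∩ {1, 2, 3, 4, 8, 9, 10} = ∅
… ∩ ⟦yellow⟧ = ∅ ∩ {1, 5, 7, 10} = ∅
… ∩ ⟦loud⟧ = ∅ ∩ {3, 6, 8, 10} = ∅
⟦yellow loud lawyer who helped 1 across from 8⟧ = ∅; 9 ∉ this set.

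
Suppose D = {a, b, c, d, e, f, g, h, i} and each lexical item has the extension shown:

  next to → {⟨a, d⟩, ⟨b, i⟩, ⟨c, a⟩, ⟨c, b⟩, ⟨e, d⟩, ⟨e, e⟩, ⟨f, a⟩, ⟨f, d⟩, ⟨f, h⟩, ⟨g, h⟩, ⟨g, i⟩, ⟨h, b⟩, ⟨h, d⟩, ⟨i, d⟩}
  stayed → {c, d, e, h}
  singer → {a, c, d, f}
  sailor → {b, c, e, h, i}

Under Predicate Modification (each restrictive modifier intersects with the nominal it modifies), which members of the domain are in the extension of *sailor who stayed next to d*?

{e, h}

⟦who stayed⟧ = ⟦stayed⟧ = {c, d, e, h}
⟦next to d⟧ = {x : ⟨x, d⟩ ∈ ⟦next to⟧} = {a, e, f, h, i}
⟦sailor⟧ = {b, c, e, h, i}
… ∩ ⟦who stayed⟧ = {b, c, e, h, i} ∩ {c, d, e, h} = {c, e, h}
… ∩ ⟦next to d⟧ = {c, e, h} ∩ {a, e, f, h, i} = {e, h}
So ⟦sailor who stayed next to d⟧ = {e, h}.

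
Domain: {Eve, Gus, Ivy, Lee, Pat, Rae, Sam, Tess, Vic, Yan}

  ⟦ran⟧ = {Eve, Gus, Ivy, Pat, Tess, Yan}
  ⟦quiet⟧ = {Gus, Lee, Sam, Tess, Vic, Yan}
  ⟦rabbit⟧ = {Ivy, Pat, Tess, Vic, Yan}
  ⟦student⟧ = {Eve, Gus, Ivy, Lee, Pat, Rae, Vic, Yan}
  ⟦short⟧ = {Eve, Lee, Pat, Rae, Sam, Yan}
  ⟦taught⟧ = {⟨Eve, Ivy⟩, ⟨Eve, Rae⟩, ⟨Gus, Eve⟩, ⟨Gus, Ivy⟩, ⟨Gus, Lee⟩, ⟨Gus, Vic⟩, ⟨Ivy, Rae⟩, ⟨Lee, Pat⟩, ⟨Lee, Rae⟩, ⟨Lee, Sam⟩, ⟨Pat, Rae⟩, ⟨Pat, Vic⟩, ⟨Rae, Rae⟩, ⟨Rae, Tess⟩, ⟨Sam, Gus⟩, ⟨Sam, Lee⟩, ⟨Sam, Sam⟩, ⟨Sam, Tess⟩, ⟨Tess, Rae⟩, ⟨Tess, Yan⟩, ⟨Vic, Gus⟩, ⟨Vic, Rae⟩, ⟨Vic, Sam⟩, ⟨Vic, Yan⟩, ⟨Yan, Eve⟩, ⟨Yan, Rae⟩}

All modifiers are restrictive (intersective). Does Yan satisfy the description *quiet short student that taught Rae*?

yes

⟦that taught Rae⟧ = {x : ⟨x, Rae⟩ ∈ ⟦taught⟧} = {Eve, Ivy, Lee, Pat, Rae, Tess, Vic, Yan}
⟦student⟧ = {Eve, Gus, Ivy, Lee, Pat, Rae, Vic, Yan}
… ∩ ⟦that taught Rae⟧ = {Eve, Gus, Ivy, Lee, Pat, Rae, Vic, Yan} ∩ {Eve, Ivy, Lee, Pat, Rae, Tess, Vic, Yan} = {Eve, Ivy, Lee, Pat, Rae, Vic, Yan}
… ∩ ⟦quiet⟧ = {Eve, Ivy, Lee, Pat, Rae, Vic, Yan} ∩ {Gus, Lee, Sam, Tess, Vic, Yan} = {Lee, Vic, Yan}
… ∩ ⟦short⟧ = {Lee, Vic, Yan} ∩ {Eve, Lee, Pat, Rae, Sam, Yan} = {Lee, Yan}
⟦quiet short student that taught Rae⟧ = {Lee, Yan}; Yan ∈ this set.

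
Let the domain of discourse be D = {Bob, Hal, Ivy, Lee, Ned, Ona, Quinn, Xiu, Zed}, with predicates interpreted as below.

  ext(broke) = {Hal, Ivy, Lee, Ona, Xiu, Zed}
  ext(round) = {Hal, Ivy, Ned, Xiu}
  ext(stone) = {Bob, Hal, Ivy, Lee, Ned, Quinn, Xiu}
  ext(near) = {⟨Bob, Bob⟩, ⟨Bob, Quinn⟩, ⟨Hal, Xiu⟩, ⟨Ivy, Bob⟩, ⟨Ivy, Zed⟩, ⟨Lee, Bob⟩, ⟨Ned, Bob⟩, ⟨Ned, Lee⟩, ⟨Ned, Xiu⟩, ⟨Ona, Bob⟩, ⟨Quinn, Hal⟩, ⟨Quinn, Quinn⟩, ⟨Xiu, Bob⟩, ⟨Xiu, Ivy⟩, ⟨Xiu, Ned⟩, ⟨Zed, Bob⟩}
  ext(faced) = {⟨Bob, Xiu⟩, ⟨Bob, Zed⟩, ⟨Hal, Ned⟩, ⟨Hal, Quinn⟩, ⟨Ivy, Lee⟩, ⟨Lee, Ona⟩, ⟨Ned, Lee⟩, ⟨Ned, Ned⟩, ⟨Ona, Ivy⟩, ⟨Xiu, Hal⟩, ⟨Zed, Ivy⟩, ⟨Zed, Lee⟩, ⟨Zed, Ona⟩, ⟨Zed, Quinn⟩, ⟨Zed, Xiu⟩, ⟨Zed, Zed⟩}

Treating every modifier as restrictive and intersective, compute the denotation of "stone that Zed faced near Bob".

{Ivy, Lee, Xiu}

⟦that Zed faced⟧ = {x : ⟨Zed, x⟩ ∈ ⟦faced⟧} = {Ivy, Lee, Ona, Quinn, Xiu, Zed}
⟦near Bob⟧ = {x : ⟨x, Bob⟩ ∈ ⟦near⟧} = {Bob, Ivy, Lee, Ned, Ona, Xiu, Zed}
⟦stone⟧ = {Bob, Hal, Ivy, Lee, Ned, Quinn, Xiu}
… ∩ ⟦that Zed faced⟧ = {Bob, Hal, Ivy, Lee, Ned, Quinn, Xiu} ∩ {Ivy, Lee, Ona, Quinn, Xiu, Zed} = {Ivy, Lee, Quinn, Xiu}
… ∩ ⟦near Bob⟧ = {Ivy, Lee, Quinn, Xiu} ∩ {Bob, Ivy, Lee, Ned, Ona, Xiu, Zed} = {Ivy, Lee, Xiu}
So ⟦stone that Zed faced near Bob⟧ = {Ivy, Lee, Xiu}.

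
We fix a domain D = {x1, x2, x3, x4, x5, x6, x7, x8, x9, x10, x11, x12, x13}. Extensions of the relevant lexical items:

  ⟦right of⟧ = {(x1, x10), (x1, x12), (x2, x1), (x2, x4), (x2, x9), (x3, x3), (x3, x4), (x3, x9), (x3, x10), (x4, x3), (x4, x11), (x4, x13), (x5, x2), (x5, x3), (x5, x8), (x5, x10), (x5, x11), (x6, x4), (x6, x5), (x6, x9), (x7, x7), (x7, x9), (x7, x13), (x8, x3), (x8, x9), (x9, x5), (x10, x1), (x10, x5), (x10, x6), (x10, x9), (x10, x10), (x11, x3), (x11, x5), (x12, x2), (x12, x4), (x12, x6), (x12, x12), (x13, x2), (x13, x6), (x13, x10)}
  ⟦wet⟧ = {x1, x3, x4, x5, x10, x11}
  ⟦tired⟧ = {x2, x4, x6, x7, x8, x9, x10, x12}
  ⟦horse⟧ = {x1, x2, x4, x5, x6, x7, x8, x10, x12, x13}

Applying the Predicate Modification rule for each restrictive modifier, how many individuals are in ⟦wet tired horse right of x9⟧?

1

⟦right of x9⟧ = {x : ⟨x, x9⟩ ∈ ⟦right of⟧} = {x2, x3, x6, x7, x8, x10}
⟦horse⟧ = {x1, x2, x4, x5, x6, x7, x8, x10, x12, x13}
… ∩ ⟦right of x9⟧ = {x1, x2, x4, x5, x6, x7, x8, x10, x12, x13} ∩ {x2, x3, x6, x7, x8, x10} = {x2, x6, x7, x8, x10}
… ∩ ⟦wet⟧ = {x2, x6, x7, x8, x10} ∩ {x1, x3, x4, x5, x10, x11} = {x10}
… ∩ ⟦tired⟧ = {x10} ∩ {x2, x4, x6, x7, x8, x9, x10, x12} = {x10}
⟦wet tired horse right of x9⟧ = {x10}, so the cardinality is 1.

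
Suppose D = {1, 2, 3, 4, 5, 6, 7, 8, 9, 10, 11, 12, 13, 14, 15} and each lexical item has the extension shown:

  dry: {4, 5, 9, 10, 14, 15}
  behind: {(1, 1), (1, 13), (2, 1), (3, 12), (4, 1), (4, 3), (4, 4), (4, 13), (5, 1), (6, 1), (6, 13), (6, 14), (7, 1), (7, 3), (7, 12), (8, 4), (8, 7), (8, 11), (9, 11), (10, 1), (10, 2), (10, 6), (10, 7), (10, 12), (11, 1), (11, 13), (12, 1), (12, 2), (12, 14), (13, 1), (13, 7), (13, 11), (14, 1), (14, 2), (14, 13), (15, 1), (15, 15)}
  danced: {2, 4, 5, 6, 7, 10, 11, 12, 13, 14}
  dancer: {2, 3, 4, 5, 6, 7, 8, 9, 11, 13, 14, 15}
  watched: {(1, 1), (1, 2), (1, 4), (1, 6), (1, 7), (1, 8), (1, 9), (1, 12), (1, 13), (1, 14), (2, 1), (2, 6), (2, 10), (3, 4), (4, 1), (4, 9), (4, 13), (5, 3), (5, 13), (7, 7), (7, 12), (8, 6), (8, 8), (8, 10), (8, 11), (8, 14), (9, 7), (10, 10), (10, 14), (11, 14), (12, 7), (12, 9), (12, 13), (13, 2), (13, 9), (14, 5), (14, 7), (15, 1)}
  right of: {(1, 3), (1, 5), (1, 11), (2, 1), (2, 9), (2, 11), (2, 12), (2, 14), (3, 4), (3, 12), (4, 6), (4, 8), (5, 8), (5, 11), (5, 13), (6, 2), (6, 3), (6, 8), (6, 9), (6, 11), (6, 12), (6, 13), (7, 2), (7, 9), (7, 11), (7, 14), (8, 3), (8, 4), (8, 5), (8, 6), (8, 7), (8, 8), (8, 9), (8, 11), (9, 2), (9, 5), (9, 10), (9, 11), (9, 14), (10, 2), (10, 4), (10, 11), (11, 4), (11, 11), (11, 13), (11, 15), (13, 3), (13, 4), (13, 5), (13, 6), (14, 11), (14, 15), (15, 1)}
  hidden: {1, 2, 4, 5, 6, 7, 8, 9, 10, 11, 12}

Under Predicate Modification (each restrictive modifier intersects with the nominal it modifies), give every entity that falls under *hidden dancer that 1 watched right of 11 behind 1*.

{2, 6, 7}

⟦that 1 watched⟧ = {x : ⟨1, x⟩ ∈ ⟦watched⟧} = {1, 2, 4, 6, 7, 8, 9, 12, 13, 14}
⟦right of 11⟧ = {x : ⟨x, 11⟩ ∈ ⟦right of⟧} = {1, 2, 5, 6, 7, 8, 9, 10, 11, 14}
⟦behind 1⟧ = {x : ⟨x, 1⟩ ∈ ⟦behind⟧} = {1, 2, 4, 5, 6, 7, 10, 11, 12, 13, 14, 15}
⟦dancer⟧ = {2, 3, 4, 5, 6, 7, 8, 9, 11, 13, 14, 15}
… ∩ ⟦that 1 watched⟧ = {2, 3, 4, 5, 6, 7, 8, 9, 11, 13, 14, 15} ∩ {1, 2, 4, 6, 7, 8, 9, 12, 13, 14} = {2, 4, 6, 7, 8, 9, 13, 14}
… ∩ ⟦right of 11⟧ = {2, 4, 6, 7, 8, 9, 13, 14} ∩ {1, 2, 5, 6, 7, 8, 9, 10, 11, 14} = {2, 6, 7, 8, 9, 14}
… ∩ ⟦behind 1⟧ = {2, 6, 7, 8, 9, 14} ∩ {1, 2, 4, 5, 6, 7, 10, 11, 12, 13, 14, 15} = {2, 6, 7, 14}
… ∩ ⟦hidden⟧ = {2, 6, 7, 14} ∩ {1, 2, 4, 5, 6, 7, 8, 9, 10, 11, 12} = {2, 6, 7}
So ⟦hidden dancer that 1 watched right of 11 behind 1⟧ = {2, 6, 7}.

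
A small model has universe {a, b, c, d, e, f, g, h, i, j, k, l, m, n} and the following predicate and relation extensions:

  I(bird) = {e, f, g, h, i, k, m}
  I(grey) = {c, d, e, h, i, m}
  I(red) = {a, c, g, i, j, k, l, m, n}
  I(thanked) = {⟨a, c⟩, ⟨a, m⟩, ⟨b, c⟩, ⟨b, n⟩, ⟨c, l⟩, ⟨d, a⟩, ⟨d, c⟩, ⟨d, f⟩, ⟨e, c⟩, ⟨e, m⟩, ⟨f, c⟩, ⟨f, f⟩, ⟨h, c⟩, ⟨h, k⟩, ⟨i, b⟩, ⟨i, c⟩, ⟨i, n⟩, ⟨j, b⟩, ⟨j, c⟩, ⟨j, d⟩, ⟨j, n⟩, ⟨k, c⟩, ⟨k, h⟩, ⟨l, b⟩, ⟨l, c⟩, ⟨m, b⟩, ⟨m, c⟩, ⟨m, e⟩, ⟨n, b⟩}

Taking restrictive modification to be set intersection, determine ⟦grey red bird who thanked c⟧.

{i, m}

⟦who thanked c⟧ = {x : ⟨x, c⟩ ∈ ⟦thanked⟧} = {a, b, d, e, f, h, i, j, k, l, m}
⟦bird⟧ = {e, f, g, h, i, k, m}
… ∩ ⟦who thanked c⟧ = {e, f, g, h, i, k, m} ∩ {a, b, d, e, f, h, i, j, k, l, m} = {e, f, h, i, k, m}
… ∩ ⟦grey⟧ = {e, f, h, i, k, m} ∩ {c, d, e, h, i, m} = {e, h, i, m}
… ∩ ⟦red⟧ = {e, h, i, m} ∩ {a, c, g, i, j, k, l, m, n} = {i, m}
So ⟦grey red bird who thanked c⟧ = {i, m}.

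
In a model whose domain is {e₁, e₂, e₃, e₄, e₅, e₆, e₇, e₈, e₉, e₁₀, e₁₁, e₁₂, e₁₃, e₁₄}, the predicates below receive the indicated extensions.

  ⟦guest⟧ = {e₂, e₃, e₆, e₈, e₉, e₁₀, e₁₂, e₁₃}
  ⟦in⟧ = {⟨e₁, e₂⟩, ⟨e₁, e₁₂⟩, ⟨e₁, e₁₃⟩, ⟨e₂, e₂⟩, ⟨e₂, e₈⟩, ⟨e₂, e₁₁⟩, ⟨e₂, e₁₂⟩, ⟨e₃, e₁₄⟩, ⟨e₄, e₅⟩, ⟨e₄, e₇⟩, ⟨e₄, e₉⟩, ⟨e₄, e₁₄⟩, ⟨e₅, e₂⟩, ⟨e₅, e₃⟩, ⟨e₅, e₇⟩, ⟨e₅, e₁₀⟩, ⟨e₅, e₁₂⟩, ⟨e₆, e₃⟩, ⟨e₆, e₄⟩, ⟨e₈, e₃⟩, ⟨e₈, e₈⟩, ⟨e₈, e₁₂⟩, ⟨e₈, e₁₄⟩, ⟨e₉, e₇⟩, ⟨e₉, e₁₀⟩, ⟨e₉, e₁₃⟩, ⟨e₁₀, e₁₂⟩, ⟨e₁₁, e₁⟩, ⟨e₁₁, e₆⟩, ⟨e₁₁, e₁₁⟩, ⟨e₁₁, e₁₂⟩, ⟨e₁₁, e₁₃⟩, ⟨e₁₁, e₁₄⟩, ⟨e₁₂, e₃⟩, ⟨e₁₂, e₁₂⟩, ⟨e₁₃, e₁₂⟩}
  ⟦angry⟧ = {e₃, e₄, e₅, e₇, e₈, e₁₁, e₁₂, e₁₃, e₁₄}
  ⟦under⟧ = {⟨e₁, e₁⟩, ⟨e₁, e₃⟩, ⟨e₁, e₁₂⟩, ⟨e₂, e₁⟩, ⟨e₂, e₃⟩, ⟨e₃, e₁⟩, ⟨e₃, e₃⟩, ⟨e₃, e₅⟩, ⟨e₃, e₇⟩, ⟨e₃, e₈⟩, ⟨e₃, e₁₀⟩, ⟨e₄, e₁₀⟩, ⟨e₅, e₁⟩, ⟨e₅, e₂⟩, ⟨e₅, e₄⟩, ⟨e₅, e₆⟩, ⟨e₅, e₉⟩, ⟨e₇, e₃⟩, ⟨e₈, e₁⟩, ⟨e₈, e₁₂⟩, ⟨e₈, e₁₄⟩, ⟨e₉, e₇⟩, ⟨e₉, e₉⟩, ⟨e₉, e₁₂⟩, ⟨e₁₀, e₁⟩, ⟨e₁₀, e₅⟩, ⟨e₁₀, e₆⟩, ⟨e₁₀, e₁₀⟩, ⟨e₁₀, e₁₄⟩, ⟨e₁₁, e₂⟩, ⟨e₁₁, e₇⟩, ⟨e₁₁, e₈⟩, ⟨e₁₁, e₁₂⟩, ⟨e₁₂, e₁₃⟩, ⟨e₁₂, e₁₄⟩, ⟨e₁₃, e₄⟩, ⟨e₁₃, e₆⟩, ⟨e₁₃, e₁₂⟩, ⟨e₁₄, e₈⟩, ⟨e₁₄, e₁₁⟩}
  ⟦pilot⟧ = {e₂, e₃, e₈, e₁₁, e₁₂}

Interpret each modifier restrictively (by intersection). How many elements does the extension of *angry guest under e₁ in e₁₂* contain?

1

⟦under e₁⟧ = {x : ⟨x, e₁⟩ ∈ ⟦under⟧} = {e₁, e₂, e₃, e₅, e₈, e₁₀}
⟦in e₁₂⟧ = {x : ⟨x, e₁₂⟩ ∈ ⟦in⟧} = {e₁, e₂, e₅, e₈, e₁₀, e₁₁, e₁₂, e₁₃}
⟦guest⟧ = {e₂, e₃, e₆, e₈, e₉, e₁₀, e₁₂, e₁₃}
… ∩ ⟦under e₁⟧ = {e₂, e₃, e₆, e₈, e₉, e₁₀, e₁₂, e₁₃} ∩ {e₁, e₂, e₃, e₅, e₈, e₁₀} = {e₂, e₃, e₈, e₁₀}
… ∩ ⟦in e₁₂⟧ = {e₂, e₃, e₈, e₁₀} ∩ {e₁, e₂, e₅, e₈, e₁₀, e₁₁, e₁₂, e₁₃} = {e₂, e₈, e₁₀}
… ∩ ⟦angry⟧ = {e₂, e₈, e₁₀} ∩ {e₃, e₄, e₅, e₇, e₈, e₁₁, e₁₂, e₁₃, e₁₄} = {e₈}
⟦angry guest under e₁ in e₁₂⟧ = {e₈}, so the cardinality is 1.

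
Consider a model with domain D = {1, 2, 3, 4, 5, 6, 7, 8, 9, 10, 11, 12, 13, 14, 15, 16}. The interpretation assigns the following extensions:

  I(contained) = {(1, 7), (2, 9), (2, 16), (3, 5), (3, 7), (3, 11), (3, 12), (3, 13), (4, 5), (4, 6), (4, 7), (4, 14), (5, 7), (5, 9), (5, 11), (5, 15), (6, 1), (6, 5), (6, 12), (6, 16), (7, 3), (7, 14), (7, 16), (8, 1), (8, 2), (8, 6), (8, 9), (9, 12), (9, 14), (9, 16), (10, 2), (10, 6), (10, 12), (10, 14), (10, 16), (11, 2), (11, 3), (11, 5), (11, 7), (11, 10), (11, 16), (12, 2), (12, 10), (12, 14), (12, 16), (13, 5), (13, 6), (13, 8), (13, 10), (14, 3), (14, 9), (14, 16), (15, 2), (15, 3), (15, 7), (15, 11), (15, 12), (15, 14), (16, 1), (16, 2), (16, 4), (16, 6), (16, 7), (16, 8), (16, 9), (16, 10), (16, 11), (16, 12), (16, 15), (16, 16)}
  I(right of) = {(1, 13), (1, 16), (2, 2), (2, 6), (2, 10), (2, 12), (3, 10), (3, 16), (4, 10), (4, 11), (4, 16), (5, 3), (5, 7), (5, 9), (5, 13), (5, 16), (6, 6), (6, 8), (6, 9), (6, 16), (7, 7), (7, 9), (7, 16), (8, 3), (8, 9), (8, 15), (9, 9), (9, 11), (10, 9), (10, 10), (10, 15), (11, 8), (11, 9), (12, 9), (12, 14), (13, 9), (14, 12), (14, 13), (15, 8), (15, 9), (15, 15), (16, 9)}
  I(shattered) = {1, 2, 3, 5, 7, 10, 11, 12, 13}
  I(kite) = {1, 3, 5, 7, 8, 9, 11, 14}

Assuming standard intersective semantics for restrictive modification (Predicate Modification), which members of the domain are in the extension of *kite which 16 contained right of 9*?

{7, 8, 9, 11}

⟦which 16 contained⟧ = {x : ⟨16, x⟩ ∈ ⟦contained⟧} = {1, 2, 4, 6, 7, 8, 9, 10, 11, 12, 15, 16}
⟦right of 9⟧ = {x : ⟨x, 9⟩ ∈ ⟦right of⟧} = {5, 6, 7, 8, 9, 10, 11, 12, 13, 15, 16}
⟦kite⟧ = {1, 3, 5, 7, 8, 9, 11, 14}
… ∩ ⟦which 16 contained⟧ = {1, 3, 5, 7, 8, 9, 11, 14} ∩ {1, 2, 4, 6, 7, 8, 9, 10, 11, 12, 15, 16} = {1, 7, 8, 9, 11}
… ∩ ⟦right of 9⟧ = {1, 7, 8, 9, 11} ∩ {5, 6, 7, 8, 9, 10, 11, 12, 13, 15, 16} = {7, 8, 9, 11}
So ⟦kite which 16 contained right of 9⟧ = {7, 8, 9, 11}.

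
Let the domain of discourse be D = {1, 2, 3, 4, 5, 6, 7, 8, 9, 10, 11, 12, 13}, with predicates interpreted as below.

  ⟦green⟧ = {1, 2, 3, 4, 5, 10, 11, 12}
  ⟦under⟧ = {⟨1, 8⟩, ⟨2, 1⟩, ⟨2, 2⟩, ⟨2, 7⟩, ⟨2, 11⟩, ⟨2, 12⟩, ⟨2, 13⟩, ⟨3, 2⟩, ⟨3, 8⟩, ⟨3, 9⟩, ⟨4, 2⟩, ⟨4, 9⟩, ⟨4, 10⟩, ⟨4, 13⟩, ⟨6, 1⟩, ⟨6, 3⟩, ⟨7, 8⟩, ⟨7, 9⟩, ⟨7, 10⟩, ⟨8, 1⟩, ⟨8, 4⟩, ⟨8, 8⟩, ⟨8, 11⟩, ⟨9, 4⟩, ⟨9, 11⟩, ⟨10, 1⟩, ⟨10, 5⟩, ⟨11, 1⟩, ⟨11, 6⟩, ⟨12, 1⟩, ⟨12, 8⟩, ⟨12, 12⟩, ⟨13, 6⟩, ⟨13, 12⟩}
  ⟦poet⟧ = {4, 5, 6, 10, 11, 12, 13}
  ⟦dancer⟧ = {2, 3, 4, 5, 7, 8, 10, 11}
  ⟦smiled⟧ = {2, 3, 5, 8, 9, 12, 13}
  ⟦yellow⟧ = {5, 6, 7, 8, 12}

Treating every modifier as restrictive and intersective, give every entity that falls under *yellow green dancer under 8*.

{}

⟦under 8⟧ = {x : ⟨x, 8⟩ ∈ ⟦under⟧} = {1, 3, 7, 8, 12}
⟦dancer⟧ = {2, 3, 4, 5, 7, 8, 10, 11}
… ∩ ⟦under 8⟧ = {2, 3, 4, 5, 7, 8, 10, 11} ∩ {1, 3, 7, 8, 12} = {3, 7, 8}
… ∩ ⟦yellow⟧ = {3, 7, 8} ∩ {5, 6, 7, 8, 12} = {7, 8}
… ∩ ⟦green⟧ = {7, 8} ∩ {1, 2, 3, 4, 5, 10, 11, 12} = ∅
So ⟦yellow green dancer under 8⟧ = {}.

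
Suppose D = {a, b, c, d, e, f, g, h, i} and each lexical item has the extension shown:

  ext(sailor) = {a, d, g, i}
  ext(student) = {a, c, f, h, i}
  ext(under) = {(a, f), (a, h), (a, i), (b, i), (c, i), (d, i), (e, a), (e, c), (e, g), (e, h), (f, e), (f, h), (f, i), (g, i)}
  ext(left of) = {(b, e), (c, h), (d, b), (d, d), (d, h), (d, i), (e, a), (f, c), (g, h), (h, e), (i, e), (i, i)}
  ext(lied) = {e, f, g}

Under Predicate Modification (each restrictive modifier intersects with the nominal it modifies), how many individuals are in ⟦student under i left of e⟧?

0

⟦under i⟧ = {x : ⟨x, i⟩ ∈ ⟦under⟧} = {a, b, c, d, f, g}
⟦left of e⟧ = {x : ⟨x, e⟩ ∈ ⟦left of⟧} = {b, h, i}
⟦student⟧ = {a, c, f, h, i}
… ∩ ⟦under i⟧ = {a, c, f, h, i} ∩ {a, b, c, d, f, g} = {a, c, f}
… ∩ ⟦left of e⟧ = {a, c, f} ∩ {b, h, i} = ∅
⟦student under i left of e⟧ = ∅, so the cardinality is 0.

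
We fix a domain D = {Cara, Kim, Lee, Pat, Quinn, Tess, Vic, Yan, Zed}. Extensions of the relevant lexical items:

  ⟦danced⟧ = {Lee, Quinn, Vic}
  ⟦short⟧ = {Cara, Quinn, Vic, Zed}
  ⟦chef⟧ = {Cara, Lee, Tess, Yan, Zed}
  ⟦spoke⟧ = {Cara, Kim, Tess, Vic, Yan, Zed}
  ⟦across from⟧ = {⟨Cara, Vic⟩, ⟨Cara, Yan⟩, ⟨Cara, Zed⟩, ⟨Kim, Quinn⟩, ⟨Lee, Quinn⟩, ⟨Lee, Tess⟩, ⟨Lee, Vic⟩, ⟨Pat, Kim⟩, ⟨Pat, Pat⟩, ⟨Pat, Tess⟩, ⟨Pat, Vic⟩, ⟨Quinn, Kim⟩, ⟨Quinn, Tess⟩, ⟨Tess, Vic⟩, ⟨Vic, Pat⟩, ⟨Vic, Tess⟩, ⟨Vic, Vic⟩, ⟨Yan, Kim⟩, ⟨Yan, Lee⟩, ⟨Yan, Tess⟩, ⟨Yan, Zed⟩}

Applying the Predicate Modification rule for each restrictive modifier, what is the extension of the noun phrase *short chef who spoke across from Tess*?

{ }

⟦who spoke⟧ = ⟦spoke⟧ = {Cara, Kim, Tess, Vic, Yan, Zed}
⟦across from Tess⟧ = {x : ⟨x, Tess⟩ ∈ ⟦across from⟧} = {Lee, Pat, Quinn, Vic, Yan}
⟦chef⟧ = {Cara, Lee, Tess, Yan, Zed}
… ∩ ⟦who spoke⟧ = {Cara, Lee, Tess, Yan, Zed} ∩ {Cara, Kim, Tess, Vic, Yan, Zed} = {Cara, Tess, Yan, Zed}
… ∩ ⟦across from Tess⟧ = {Cara, Tess, Yan, Zed} ∩ {Lee, Pat, Quinn, Vic, Yan} = {Yan}
… ∩ ⟦short⟧ = {Yan} ∩ {Cara, Quinn, Vic, Zed} = ∅
So ⟦short chef who spoke across from Tess⟧ = { }.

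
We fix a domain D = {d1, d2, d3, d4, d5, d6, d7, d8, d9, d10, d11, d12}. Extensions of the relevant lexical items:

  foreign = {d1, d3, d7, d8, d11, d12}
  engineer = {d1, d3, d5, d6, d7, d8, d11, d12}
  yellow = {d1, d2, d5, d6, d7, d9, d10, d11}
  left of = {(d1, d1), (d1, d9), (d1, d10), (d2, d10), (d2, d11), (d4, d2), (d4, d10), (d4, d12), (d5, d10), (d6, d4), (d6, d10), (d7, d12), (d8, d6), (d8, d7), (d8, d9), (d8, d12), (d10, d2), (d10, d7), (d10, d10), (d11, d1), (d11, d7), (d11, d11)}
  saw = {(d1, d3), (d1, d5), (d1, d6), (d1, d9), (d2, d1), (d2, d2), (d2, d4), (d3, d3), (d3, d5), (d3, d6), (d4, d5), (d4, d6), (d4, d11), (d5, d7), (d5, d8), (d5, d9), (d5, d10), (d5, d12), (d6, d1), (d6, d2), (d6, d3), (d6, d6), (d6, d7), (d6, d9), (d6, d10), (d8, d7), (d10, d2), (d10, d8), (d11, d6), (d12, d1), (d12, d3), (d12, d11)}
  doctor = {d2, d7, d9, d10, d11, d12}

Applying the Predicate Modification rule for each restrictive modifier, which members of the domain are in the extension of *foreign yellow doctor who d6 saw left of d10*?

⟦who d6 saw⟧ = {x : ⟨d6, x⟩ ∈ ⟦saw⟧} = {d1, d2, d3, d6, d7, d9, d10}
⟦left of d10⟧ = {x : ⟨x, d10⟩ ∈ ⟦left of⟧} = {d1, d2, d4, d5, d6, d10}
⟦doctor⟧ = {d2, d7, d9, d10, d11, d12}
… ∩ ⟦who d6 saw⟧ = {d2, d7, d9, d10, d11, d12} ∩ {d1, d2, d3, d6, d7, d9, d10} = {d2, d7, d9, d10}
… ∩ ⟦left of d10⟧ = {d2, d7, d9, d10} ∩ {d1, d2, d4, d5, d6, d10} = {d2, d10}
… ∩ ⟦foreign⟧ = {d2, d10} ∩ {d1, d3, d7, d8, d11, d12} = ∅
… ∩ ⟦yellow⟧ = ∅ ∩ {d1, d2, d5, d6, d7, d9, d10, d11} = ∅
So ⟦foreign yellow doctor who d6 saw left of d10⟧ = ∅.

∅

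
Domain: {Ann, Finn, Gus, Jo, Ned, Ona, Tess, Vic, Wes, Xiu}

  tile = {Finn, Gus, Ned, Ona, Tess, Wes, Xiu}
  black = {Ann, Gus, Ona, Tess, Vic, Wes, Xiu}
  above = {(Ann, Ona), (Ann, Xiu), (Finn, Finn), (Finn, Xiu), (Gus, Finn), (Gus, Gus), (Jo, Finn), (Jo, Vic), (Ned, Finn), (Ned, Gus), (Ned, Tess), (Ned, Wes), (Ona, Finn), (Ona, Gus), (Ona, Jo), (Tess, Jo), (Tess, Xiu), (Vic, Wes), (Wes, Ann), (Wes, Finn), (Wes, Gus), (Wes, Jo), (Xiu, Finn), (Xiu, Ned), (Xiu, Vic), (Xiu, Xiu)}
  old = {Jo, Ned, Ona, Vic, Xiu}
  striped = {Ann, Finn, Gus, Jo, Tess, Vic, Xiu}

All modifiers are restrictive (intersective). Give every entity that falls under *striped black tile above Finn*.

⟦above Finn⟧ = {x : ⟨x, Finn⟩ ∈ ⟦above⟧} = {Finn, Gus, Jo, Ned, Ona, Wes, Xiu}
⟦tile⟧ = {Finn, Gus, Ned, Ona, Tess, Wes, Xiu}
… ∩ ⟦above Finn⟧ = {Finn, Gus, Ned, Ona, Tess, Wes, Xiu} ∩ {Finn, Gus, Jo, Ned, Ona, Wes, Xiu} = {Finn, Gus, Ned, Ona, Wes, Xiu}
… ∩ ⟦striped⟧ = {Finn, Gus, Ned, Ona, Wes, Xiu} ∩ {Ann, Finn, Gus, Jo, Tess, Vic, Xiu} = {Finn, Gus, Xiu}
… ∩ ⟦black⟧ = {Finn, Gus, Xiu} ∩ {Ann, Gus, Ona, Tess, Vic, Wes, Xiu} = {Gus, Xiu}
So ⟦striped black tile above Finn⟧ = {Gus, Xiu}.

{Gus, Xiu}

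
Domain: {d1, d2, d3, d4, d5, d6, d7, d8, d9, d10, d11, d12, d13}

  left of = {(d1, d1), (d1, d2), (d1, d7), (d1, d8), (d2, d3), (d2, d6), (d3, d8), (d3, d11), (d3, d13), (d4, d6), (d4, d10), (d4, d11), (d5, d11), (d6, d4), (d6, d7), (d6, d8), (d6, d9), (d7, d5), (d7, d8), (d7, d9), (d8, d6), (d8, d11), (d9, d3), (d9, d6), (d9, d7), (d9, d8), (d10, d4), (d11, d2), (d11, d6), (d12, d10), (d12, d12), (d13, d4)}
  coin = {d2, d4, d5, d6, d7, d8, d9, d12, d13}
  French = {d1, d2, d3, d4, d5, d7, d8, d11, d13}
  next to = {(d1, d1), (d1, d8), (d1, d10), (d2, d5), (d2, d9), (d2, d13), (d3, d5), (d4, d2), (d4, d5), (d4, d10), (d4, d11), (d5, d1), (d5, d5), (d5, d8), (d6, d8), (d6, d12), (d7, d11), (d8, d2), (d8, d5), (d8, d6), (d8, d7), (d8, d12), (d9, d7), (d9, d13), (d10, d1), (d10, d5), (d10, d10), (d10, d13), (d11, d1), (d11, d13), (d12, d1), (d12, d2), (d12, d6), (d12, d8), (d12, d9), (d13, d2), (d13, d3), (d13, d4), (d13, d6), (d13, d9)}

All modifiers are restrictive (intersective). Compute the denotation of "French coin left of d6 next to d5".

{d2, d4, d8}

⟦left of d6⟧ = {x : ⟨x, d6⟩ ∈ ⟦left of⟧} = {d2, d4, d8, d9, d11}
⟦next to d5⟧ = {x : ⟨x, d5⟩ ∈ ⟦next to⟧} = {d2, d3, d4, d5, d8, d10}
⟦coin⟧ = {d2, d4, d5, d6, d7, d8, d9, d12, d13}
… ∩ ⟦left of d6⟧ = {d2, d4, d5, d6, d7, d8, d9, d12, d13} ∩ {d2, d4, d8, d9, d11} = {d2, d4, d8, d9}
… ∩ ⟦next to d5⟧ = {d2, d4, d8, d9} ∩ {d2, d3, d4, d5, d8, d10} = {d2, d4, d8}
… ∩ ⟦French⟧ = {d2, d4, d8} ∩ {d1, d2, d3, d4, d5, d7, d8, d11, d13} = {d2, d4, d8}
So ⟦French coin left of d6 next to d5⟧ = {d2, d4, d8}.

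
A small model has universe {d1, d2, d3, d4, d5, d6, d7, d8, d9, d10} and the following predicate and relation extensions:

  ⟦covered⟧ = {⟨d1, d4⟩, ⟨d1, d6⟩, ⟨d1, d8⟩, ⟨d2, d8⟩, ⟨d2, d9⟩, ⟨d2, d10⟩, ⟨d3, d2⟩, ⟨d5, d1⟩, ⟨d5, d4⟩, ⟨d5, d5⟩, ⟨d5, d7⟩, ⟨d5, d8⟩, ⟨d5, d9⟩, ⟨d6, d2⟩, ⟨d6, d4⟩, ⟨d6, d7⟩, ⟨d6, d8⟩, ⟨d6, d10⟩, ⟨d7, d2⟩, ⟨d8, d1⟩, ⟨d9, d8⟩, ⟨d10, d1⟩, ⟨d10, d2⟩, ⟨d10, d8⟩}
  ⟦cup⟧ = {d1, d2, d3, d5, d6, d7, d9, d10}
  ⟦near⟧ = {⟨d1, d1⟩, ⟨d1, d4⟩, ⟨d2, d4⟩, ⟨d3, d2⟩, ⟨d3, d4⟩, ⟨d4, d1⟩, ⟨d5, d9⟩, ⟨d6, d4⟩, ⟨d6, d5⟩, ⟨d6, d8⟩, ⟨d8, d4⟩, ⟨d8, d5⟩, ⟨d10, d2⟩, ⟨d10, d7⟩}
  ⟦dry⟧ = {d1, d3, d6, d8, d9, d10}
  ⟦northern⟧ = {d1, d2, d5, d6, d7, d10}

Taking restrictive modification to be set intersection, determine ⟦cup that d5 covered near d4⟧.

⟦that d5 covered⟧ = {x : ⟨d5, x⟩ ∈ ⟦covered⟧} = {d1, d4, d5, d7, d8, d9}
⟦near d4⟧ = {x : ⟨x, d4⟩ ∈ ⟦near⟧} = {d1, d2, d3, d6, d8}
⟦cup⟧ = {d1, d2, d3, d5, d6, d7, d9, d10}
… ∩ ⟦that d5 covered⟧ = {d1, d2, d3, d5, d6, d7, d9, d10} ∩ {d1, d4, d5, d7, d8, d9} = {d1, d5, d7, d9}
… ∩ ⟦near d4⟧ = {d1, d5, d7, d9} ∩ {d1, d2, d3, d6, d8} = {d1}
So ⟦cup that d5 covered near d4⟧ = {d1}.

{d1}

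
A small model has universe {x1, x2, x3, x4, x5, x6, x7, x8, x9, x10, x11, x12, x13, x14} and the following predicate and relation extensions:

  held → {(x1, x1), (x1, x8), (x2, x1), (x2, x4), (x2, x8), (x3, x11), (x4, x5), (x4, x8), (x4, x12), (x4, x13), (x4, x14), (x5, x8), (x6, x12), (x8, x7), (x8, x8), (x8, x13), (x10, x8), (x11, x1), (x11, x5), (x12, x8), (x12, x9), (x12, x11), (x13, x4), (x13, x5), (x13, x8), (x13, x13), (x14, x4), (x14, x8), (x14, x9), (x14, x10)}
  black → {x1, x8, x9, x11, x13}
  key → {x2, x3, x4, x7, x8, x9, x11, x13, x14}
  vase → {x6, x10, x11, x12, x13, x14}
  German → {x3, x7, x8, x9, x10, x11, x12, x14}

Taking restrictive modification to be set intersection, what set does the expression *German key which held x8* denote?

{x8, x14}

⟦which held x8⟧ = {x : ⟨x, x8⟩ ∈ ⟦held⟧} = {x1, x2, x4, x5, x8, x10, x12, x13, x14}
⟦key⟧ = {x2, x3, x4, x7, x8, x9, x11, x13, x14}
… ∩ ⟦which held x8⟧ = {x2, x3, x4, x7, x8, x9, x11, x13, x14} ∩ {x1, x2, x4, x5, x8, x10, x12, x13, x14} = {x2, x4, x8, x13, x14}
… ∩ ⟦German⟧ = {x2, x4, x8, x13, x14} ∩ {x3, x7, x8, x9, x10, x11, x12, x14} = {x8, x14}
So ⟦German key which held x8⟧ = {x8, x14}.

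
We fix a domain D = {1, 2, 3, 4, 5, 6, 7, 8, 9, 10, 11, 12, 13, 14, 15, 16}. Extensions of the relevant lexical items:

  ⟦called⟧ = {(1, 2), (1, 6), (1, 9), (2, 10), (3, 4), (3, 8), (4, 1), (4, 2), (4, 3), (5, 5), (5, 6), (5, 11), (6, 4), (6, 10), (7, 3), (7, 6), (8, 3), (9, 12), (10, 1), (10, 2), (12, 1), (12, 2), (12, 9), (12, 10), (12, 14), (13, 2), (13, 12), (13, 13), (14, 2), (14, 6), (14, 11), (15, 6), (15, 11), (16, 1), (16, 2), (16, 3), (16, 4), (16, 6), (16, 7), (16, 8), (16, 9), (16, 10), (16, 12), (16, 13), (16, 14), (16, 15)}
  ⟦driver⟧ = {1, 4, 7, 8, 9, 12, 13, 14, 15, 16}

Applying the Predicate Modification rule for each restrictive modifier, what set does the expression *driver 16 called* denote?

{1, 4, 7, 8, 9, 12, 13, 14, 15}

⟦16 called⟧ = {x : ⟨16, x⟩ ∈ ⟦called⟧} = {1, 2, 3, 4, 6, 7, 8, 9, 10, 12, 13, 14, 15}
⟦driver⟧ = {1, 4, 7, 8, 9, 12, 13, 14, 15, 16}
… ∩ ⟦16 called⟧ = {1, 4, 7, 8, 9, 12, 13, 14, 15, 16} ∩ {1, 2, 3, 4, 6, 7, 8, 9, 10, 12, 13, 14, 15} = {1, 4, 7, 8, 9, 12, 13, 14, 15}
So ⟦driver 16 called⟧ = {1, 4, 7, 8, 9, 12, 13, 14, 15}.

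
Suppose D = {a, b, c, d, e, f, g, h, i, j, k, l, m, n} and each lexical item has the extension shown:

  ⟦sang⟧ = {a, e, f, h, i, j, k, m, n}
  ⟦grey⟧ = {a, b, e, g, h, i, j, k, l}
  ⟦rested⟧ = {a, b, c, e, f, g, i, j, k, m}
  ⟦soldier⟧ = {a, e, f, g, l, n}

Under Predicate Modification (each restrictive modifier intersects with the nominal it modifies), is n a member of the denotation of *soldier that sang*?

⟦that sang⟧ = ⟦sang⟧ = {a, e, f, h, i, j, k, m, n}
⟦soldier⟧ = {a, e, f, g, l, n}
… ∩ ⟦that sang⟧ = {a, e, f, g, l, n} ∩ {a, e, f, h, i, j, k, m, n} = {a, e, f, n}
⟦soldier that sang⟧ = {a, e, f, n}; n ∈ this set.

yes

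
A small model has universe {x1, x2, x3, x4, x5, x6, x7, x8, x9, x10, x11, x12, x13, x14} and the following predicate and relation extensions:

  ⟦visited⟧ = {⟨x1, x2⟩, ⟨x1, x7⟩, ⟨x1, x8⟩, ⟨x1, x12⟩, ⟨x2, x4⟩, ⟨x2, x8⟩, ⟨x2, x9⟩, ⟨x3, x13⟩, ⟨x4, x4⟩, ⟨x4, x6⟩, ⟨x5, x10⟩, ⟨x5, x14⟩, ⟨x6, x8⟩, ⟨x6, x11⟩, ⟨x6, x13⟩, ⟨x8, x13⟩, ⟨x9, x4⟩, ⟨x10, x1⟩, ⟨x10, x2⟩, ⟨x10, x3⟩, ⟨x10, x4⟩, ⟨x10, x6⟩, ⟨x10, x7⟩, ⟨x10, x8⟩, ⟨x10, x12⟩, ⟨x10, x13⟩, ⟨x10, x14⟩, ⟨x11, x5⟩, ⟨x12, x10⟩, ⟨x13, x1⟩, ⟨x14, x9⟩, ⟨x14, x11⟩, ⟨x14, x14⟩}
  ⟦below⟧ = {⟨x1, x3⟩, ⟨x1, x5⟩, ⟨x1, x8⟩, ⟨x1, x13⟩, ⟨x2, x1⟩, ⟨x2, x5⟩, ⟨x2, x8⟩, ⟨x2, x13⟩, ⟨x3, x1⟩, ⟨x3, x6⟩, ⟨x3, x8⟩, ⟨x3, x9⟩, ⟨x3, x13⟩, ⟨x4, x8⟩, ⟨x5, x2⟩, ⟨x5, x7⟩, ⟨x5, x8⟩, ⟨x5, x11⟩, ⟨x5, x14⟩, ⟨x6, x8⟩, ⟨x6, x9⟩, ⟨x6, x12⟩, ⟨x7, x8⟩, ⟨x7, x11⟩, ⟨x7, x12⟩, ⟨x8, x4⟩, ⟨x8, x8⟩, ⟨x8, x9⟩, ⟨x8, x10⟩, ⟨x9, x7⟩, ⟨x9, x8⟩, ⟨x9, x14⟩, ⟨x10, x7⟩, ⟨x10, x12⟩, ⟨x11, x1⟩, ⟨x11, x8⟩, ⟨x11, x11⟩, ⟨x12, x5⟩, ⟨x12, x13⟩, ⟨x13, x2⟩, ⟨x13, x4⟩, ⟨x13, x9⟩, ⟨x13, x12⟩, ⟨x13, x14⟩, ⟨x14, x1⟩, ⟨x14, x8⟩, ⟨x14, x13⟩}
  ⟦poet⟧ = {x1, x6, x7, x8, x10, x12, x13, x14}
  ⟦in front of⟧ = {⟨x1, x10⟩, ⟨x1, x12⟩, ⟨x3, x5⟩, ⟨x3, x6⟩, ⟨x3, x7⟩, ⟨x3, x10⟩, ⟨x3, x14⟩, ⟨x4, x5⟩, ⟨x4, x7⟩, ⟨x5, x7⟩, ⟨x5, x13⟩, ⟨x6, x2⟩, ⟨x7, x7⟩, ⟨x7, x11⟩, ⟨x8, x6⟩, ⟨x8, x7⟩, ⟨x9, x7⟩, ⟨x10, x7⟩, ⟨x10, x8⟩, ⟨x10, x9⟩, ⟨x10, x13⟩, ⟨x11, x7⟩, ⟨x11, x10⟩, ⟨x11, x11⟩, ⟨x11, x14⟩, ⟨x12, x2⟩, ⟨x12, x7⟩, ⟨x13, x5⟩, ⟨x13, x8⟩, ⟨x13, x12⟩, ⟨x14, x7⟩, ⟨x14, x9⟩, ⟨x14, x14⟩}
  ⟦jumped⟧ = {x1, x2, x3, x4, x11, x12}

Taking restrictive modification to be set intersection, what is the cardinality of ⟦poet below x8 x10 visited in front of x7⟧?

3

⟦below x8⟧ = {x : ⟨x, x8⟩ ∈ ⟦below⟧} = {x1, x2, x3, x4, x5, x6, x7, x8, x9, x11, x14}
⟦x10 visited⟧ = {x : ⟨x10, x⟩ ∈ ⟦visited⟧} = {x1, x2, x3, x4, x6, x7, x8, x12, x13, x14}
⟦in front of x7⟧ = {x : ⟨x, x7⟩ ∈ ⟦in front of⟧} = {x3, x4, x5, x7, x8, x9, x10, x11, x12, x14}
⟦poet⟧ = {x1, x6, x7, x8, x10, x12, x13, x14}
… ∩ ⟦below x8⟧ = {x1, x6, x7, x8, x10, x12, x13, x14} ∩ {x1, x2, x3, x4, x5, x6, x7, x8, x9, x11, x14} = {x1, x6, x7, x8, x14}
… ∩ ⟦x10 visited⟧ = {x1, x6, x7, x8, x14} ∩ {x1, x2, x3, x4, x6, x7, x8, x12, x13, x14} = {x1, x6, x7, x8, x14}
… ∩ ⟦in front of x7⟧ = {x1, x6, x7, x8, x14} ∩ {x3, x4, x5, x7, x8, x9, x10, x11, x12, x14} = {x7, x8, x14}
⟦poet below x8 x10 visited in front of x7⟧ = {x7, x8, x14}, so the cardinality is 3.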